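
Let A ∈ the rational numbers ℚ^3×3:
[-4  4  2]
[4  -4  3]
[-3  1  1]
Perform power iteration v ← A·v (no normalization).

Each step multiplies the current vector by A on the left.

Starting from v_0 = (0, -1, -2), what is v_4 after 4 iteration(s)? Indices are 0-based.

v_0 = (0, -1, -2).
v_1 = A·v_0 = (-8, -2, -3).
v_2 = A·v_1 = (18, -33, 19).
v_3 = A·v_2 = (-166, 261, -68).
v_4 = A·v_3 = (1572, -1912, 691).

v_4 = (1572, -1912, 691)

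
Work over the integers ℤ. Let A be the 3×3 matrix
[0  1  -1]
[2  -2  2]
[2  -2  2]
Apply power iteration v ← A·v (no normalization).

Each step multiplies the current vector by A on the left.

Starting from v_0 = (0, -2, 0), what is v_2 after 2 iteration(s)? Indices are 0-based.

v_0 = (0, -2, 0).
v_1 = A·v_0 = (-2, 4, 4).
v_2 = A·v_1 = (0, -4, -4).

v_2 = (0, -4, -4)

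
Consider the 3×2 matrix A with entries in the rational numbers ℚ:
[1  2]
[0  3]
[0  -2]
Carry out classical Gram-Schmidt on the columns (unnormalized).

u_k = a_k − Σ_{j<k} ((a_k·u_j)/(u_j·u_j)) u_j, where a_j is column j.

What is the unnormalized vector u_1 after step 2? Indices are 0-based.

Step 1: u_0 = a_0 = (1, 0, 0).
Step 2: u_1 = a_1 − (2)·u_0 = (0, 3, -2).

u_1 = (0, 3, -2)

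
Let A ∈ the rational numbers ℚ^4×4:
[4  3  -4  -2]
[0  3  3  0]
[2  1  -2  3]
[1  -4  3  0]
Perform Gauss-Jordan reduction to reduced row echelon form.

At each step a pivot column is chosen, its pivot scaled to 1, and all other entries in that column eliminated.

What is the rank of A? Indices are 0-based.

rank = 4

pivot(0,0)=4: scale R0 → (1, 3/4, -1, -1/2)
  clear (2,0): R2 −= (2)R0 → (0, -1/2, 0, 4)
  clear (3,0): R3 −= (1)R0 → (0, -19/4, 4, 1/2)
pivot(1,1)=3: scale R1 → (0, 1, 1, 0)
  clear (0,1): R0 −= (3/4)R1 → (1, 0, -7/4, -1/2)
  clear (2,1): R2 −= (-1/2)R1 → (0, 0, 1/2, 4)
  clear (3,1): R3 −= (-19/4)R1 → (0, 0, 35/4, 1/2)
pivot(2,2)=1/2: scale R2 → (0, 0, 1, 8)
  clear (0,2): R0 −= (-7/4)R2 → (1, 0, 0, 27/2)
  clear (1,2): R1 −= (1)R2 → (0, 1, 0, -8)
  clear (3,2): R3 −= (35/4)R2 → (0, 0, 0, -139/2)
pivot(3,3)=-139/2: scale R3 → (0, 0, 0, 1)
  clear (0,3): R0 −= (27/2)R3 → (1, 0, 0, 0)
  clear (1,3): R1 −= (-8)R3 → (0, 1, 0, 0)
  clear (2,3): R2 −= (8)R3 → (0, 0, 1, 0)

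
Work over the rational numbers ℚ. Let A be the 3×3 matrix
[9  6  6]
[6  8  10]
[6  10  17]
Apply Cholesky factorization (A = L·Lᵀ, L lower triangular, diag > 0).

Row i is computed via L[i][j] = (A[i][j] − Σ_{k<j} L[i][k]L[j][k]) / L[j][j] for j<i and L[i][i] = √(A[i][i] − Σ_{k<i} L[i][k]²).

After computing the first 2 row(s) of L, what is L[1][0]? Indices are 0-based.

Step 1: L[0][0] = √(9) = 3.
  L[1][0] = (6) / L[0][0] = 2.
Step 2: L[1][1] = √(4) = 2.

L[1][0] = 2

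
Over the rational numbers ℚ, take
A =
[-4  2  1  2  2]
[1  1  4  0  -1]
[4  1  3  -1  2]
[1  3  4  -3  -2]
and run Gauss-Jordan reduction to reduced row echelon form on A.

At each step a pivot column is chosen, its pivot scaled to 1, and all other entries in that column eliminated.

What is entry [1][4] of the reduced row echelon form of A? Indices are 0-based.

M[1][4] = 73/33

pivot(0,0)=-4: scale R0 → (1, -1/2, -1/4, -1/2, -1/2)
  clear (1,0): R1 −= (1)R0 → (0, 3/2, 17/4, 1/2, -1/2)
  clear (2,0): R2 −= (4)R0 → (0, 3, 4, 1, 4)
  clear (3,0): R3 −= (1)R0 → (0, 7/2, 17/4, -5/2, -3/2)
pivot(1,1)=3/2: scale R1 → (0, 1, 17/6, 1/3, -1/3)
  clear (0,1): R0 −= (-1/2)R1 → (1, 0, 7/6, -1/3, -2/3)
  clear (2,1): R2 −= (3)R1 → (0, 0, -9/2, 0, 5)
  clear (3,1): R3 −= (7/2)R1 → (0, 0, -17/3, -11/3, -1/3)
pivot(2,2)=-9/2: scale R2 → (0, 0, 1, 0, -10/9)
  clear (0,2): R0 −= (7/6)R2 → (1, 0, 0, -1/3, 17/27)
  clear (1,2): R1 −= (17/6)R2 → (0, 1, 0, 1/3, 76/27)
  clear (3,2): R3 −= (-17/3)R2 → (0, 0, 0, -11/3, -179/27)
pivot(3,3)=-11/3: scale R3 → (0, 0, 0, 1, 179/99)
  clear (0,3): R0 −= (-1/3)R3 → (1, 0, 0, 0, 122/99)
  clear (1,3): R1 −= (1/3)R3 → (0, 1, 0, 0, 73/33)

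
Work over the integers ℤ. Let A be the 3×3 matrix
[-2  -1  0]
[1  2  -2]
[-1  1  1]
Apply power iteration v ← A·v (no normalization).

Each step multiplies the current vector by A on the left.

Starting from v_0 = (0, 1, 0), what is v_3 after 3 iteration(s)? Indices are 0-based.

v_0 = (0, 1, 0).
v_1 = A·v_0 = (-1, 2, 1).
v_2 = A·v_1 = (0, 1, 4).
v_3 = A·v_2 = (-1, -6, 5).

v_3 = (-1, -6, 5)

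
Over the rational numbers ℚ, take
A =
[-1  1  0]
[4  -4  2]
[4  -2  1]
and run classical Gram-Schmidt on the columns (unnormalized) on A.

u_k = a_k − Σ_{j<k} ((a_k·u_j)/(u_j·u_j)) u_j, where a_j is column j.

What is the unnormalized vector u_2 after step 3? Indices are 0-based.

Step 1: u_0 = a_0 = (-1, 4, 4).
Step 2: u_1 = a_1 − (-25/33)·u_0 = (8/33, -32/33, 34/33).
Step 3: u_2 = a_2 − (4/11)·u_0 − (-15/34)·u_1 = (8/17, 2/17, 0).

u_2 = (8/17, 2/17, 0)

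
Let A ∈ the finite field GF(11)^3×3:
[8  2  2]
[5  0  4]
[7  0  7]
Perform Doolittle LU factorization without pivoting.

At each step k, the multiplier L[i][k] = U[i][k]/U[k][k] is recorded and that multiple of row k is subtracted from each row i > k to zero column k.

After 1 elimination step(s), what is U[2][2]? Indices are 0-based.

Step 1: pivot at (0,0) is 8.
  row1 ← row1 − (2)·row0  ⇒  L[1][0]=2, U row1=(0, 7, 0)
  row2 ← row2 − (5)·row0  ⇒  L[2][0]=5, U row2=(0, 1, 8)

U[2][2] = 8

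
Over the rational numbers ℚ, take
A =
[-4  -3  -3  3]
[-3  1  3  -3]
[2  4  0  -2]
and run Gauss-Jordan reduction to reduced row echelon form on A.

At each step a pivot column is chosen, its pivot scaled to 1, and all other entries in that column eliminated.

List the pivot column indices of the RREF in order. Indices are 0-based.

step 1: normalize row 0 (÷-4) = (1, 3/4, 3/4, -3/4)
  row 1: subtract -3×row0 = (0, 13/4, 21/4, -21/4)
  row 2: subtract 2×row0 = (0, 5/2, -3/2, -1/2)
step 2: normalize row 1 (÷13/4) = (0, 1, 21/13, -21/13)
  row 0: subtract 3/4×row1 = (1, 0, -6/13, 6/13)
  row 2: subtract 5/2×row1 = (0, 0, -72/13, 46/13)
step 3: normalize row 2 (÷-72/13) = (0, 0, 1, -23/36)
  row 0: subtract -6/13×row2 = (1, 0, 0, 1/6)
  row 1: subtract 21/13×row2 = (0, 1, 0, -7/12)

pivot columns: 0, 1, 2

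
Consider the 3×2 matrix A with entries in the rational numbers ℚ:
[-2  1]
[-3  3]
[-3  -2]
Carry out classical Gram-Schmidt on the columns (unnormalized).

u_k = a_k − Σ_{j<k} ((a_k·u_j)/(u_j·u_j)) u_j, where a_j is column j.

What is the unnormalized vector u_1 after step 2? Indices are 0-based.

u_1 = (6/11, 51/22, -59/22)

Step 1: u_0 = a_0 = (-2, -3, -3).
Step 2: u_1 = a_1 − (-5/22)·u_0 = (6/11, 51/22, -59/22).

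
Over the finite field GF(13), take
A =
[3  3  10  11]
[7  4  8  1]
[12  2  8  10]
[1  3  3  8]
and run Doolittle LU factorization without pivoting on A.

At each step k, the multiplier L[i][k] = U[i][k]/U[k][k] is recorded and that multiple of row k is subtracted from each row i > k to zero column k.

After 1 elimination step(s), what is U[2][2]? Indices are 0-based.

k=0: U[0][0]=3
  eliminate (1,0): mult=11, new row 1: (0, 10, 2, 10); set L[1][0]=11
  eliminate (2,0): mult=4, new row 2: (0, 3, 7, 5); set L[2][0]=4
  eliminate (3,0): mult=9, new row 3: (0, 2, 4, 0); set L[3][0]=9

U[2][2] = 7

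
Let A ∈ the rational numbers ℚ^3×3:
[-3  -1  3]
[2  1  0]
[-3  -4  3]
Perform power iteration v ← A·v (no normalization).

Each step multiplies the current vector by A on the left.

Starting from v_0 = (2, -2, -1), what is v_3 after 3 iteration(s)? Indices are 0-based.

v_3 = (-6, 20, 30)

v_0 = (2, -2, -1).
v_1 = A·v_0 = (-7, 2, -1).
v_2 = A·v_1 = (16, -12, 10).
v_3 = A·v_2 = (-6, 20, 30).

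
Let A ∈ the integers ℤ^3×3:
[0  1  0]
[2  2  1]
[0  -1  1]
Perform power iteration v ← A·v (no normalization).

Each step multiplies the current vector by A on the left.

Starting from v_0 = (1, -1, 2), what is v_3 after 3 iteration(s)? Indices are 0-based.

v_3 = (5, 15, -4)

v_0 = (1, -1, 2).
v_1 = A·v_0 = (-1, 2, 3).
v_2 = A·v_1 = (2, 5, 1).
v_3 = A·v_2 = (5, 15, -4).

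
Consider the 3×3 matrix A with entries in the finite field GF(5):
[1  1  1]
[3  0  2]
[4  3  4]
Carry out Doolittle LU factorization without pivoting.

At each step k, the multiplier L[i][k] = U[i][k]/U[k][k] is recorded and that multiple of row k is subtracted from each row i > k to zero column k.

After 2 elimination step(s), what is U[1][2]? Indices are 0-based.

U[1][2] = 4

k=0: U[0][0]=1
  eliminate (1,0): mult=3, new row 1: (0, 2, 4); set L[1][0]=3
  eliminate (2,0): mult=4, new row 2: (0, 4, 0); set L[2][0]=4
k=1: U[1][1]=2
  eliminate (2,1): mult=2, new row 2: (0, 0, 2); set L[2][1]=2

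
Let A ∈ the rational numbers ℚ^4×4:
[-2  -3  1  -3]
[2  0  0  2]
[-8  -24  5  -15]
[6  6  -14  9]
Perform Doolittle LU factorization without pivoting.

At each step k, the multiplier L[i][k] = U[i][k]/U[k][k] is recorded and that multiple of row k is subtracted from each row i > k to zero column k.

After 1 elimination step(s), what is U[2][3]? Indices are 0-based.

Step 1: pivot at (0,0) is -2.
  row1 ← row1 − (-1)·row0  ⇒  L[1][0]=-1, U row1=(0, -3, 1, -1)
  row2 ← row2 − (4)·row0  ⇒  L[2][0]=4, U row2=(0, -12, 1, -3)
  row3 ← row3 − (-3)·row0  ⇒  L[3][0]=-3, U row3=(0, -3, -11, 0)

U[2][3] = -3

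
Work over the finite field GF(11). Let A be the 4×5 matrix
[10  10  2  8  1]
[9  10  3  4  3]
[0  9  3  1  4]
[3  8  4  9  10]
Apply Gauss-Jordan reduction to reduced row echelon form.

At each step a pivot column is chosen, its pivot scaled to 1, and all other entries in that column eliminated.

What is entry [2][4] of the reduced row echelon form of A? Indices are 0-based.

step 1: normalize row 0 (÷10) = (1, 1, 9, 3, 10)
  row 1: subtract 9×row0 = (0, 1, 10, 10, 1)
  row 3: subtract 3×row0 = (0, 5, 10, 0, 2)
step 2: normalize row 1 (÷1) = (0, 1, 10, 10, 1)
  row 0: subtract 1×row1 = (1, 0, 10, 4, 9)
  row 2: subtract 9×row1 = (0, 0, 1, 10, 6)
  row 3: subtract 5×row1 = (0, 0, 4, 5, 8)
step 3: normalize row 2 (÷1) = (0, 0, 1, 10, 6)
  row 0: subtract 10×row2 = (1, 0, 0, 3, 4)
  row 1: subtract 10×row2 = (0, 1, 0, 9, 7)
  row 3: subtract 4×row2 = (0, 0, 0, 9, 6)
step 4: normalize row 3 (÷9) = (0, 0, 0, 1, 8)
  row 0: subtract 3×row3 = (1, 0, 0, 0, 2)
  row 1: subtract 9×row3 = (0, 1, 0, 0, 1)
  row 2: subtract 10×row3 = (0, 0, 1, 0, 3)

M[2][4] = 3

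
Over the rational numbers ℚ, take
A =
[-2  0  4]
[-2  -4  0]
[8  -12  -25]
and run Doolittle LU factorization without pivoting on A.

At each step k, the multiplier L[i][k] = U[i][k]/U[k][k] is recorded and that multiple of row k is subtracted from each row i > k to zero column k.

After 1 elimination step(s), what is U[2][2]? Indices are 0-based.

[col 0] pivot -2
  R1 -= 1*R0 → (0, -4, -4)  (L[1][0] := 1)
  R2 -= -4*R0 → (0, -12, -9)  (L[2][0] := -4)

U[2][2] = -9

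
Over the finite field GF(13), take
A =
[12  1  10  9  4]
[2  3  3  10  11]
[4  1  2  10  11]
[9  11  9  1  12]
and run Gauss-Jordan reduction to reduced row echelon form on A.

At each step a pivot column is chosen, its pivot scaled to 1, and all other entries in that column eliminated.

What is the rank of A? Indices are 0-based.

[1] R0 /= 12  ⇒  (1, 12, 3, 4, 9)
     R1 -= 2·R0  ⇒  (0, 5, 10, 2, 6)
     R2 -= 4·R0  ⇒  (0, 5, 3, 7, 1)
     R3 -= 9·R0  ⇒  (0, 7, 8, 4, 9)
[2] R1 /= 5  ⇒  (0, 1, 2, 3, 9)
     R0 -= 12·R1  ⇒  (1, 0, 5, 7, 5)
     R2 -= 5·R1  ⇒  (0, 0, 6, 5, 8)
     R3 -= 7·R1  ⇒  (0, 0, 7, 9, 11)
[3] R2 /= 6  ⇒  (0, 0, 1, 3, 10)
     R0 -= 5·R2  ⇒  (1, 0, 0, 5, 7)
     R1 -= 2·R2  ⇒  (0, 1, 0, 10, 2)
     R3 -= 7·R2  ⇒  (0, 0, 0, 1, 6)
[4] R3 /= 1  ⇒  (0, 0, 0, 1, 6)
     R0 -= 5·R3  ⇒  (1, 0, 0, 0, 3)
     R1 -= 10·R3  ⇒  (0, 1, 0, 0, 7)
     R2 -= 3·R3  ⇒  (0, 0, 1, 0, 5)

rank = 4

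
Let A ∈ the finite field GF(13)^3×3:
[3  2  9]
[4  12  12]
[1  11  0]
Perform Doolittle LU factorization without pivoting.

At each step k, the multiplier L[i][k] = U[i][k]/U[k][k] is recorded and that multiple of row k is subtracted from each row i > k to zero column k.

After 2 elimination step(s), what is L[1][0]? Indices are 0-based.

L[1][0] = 10

[col 0] pivot 3
  R1 -= 10*R0 → (0, 5, 0)  (L[1][0] := 10)
  R2 -= 9*R0 → (0, 6, 10)  (L[2][0] := 9)
[col 1] pivot 5
  R2 -= 9*R1 → (0, 0, 10)  (L[2][1] := 9)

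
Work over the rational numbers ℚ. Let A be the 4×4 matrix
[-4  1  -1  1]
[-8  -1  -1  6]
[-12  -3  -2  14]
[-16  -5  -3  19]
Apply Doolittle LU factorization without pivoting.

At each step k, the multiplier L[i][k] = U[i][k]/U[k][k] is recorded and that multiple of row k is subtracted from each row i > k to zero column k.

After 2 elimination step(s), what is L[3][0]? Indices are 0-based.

L[3][0] = 4

Step 1: pivot at (0,0) is -4.
  row1 ← row1 − (2)·row0  ⇒  L[1][0]=2, U row1=(0, -3, 1, 4)
  row2 ← row2 − (3)·row0  ⇒  L[2][0]=3, U row2=(0, -6, 1, 11)
  row3 ← row3 − (4)·row0  ⇒  L[3][0]=4, U row3=(0, -9, 1, 15)
Step 2: pivot at (1,1) is -3.
  row2 ← row2 − (2)·row1  ⇒  L[2][1]=2, U row2=(0, 0, -1, 3)
  row3 ← row3 − (3)·row1  ⇒  L[3][1]=3, U row3=(0, 0, -2, 3)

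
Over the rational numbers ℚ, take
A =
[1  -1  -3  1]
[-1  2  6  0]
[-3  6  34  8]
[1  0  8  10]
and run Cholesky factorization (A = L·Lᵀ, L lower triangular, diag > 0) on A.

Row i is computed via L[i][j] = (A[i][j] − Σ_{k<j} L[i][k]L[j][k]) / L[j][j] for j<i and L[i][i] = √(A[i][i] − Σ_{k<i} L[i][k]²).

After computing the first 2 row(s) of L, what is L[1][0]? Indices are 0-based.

Step 1: L[0][0] = √(1) = 1.
  L[1][0] = (-1) / L[0][0] = -1.
Step 2: L[1][1] = √(1) = 1.

L[1][0] = -1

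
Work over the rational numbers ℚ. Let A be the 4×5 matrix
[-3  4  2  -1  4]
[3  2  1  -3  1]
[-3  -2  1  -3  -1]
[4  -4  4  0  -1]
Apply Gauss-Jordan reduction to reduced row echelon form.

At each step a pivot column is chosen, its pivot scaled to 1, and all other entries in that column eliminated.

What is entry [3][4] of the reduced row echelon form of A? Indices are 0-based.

pivot(0,0)=-3: scale R0 → (1, -4/3, -2/3, 1/3, -4/3)
  clear (1,0): R1 −= (3)R0 → (0, 6, 3, -4, 5)
  clear (2,0): R2 −= (-3)R0 → (0, -6, -1, -2, -5)
  clear (3,0): R3 −= (4)R0 → (0, 4/3, 20/3, -4/3, 13/3)
pivot(1,1)=6: scale R1 → (0, 1, 1/2, -2/3, 5/6)
  clear (0,1): R0 −= (-4/3)R1 → (1, 0, 0, -5/9, -2/9)
  clear (2,1): R2 −= (-6)R1 → (0, 0, 2, -6, 0)
  clear (3,1): R3 −= (4/3)R1 → (0, 0, 6, -4/9, 29/9)
pivot(2,2)=2: scale R2 → (0, 0, 1, -3, 0)
  clear (1,2): R1 −= (1/2)R2 → (0, 1, 0, 5/6, 5/6)
  clear (3,2): R3 −= (6)R2 → (0, 0, 0, 158/9, 29/9)
pivot(3,3)=158/9: scale R3 → (0, 0, 0, 1, 29/158)
  clear (0,3): R0 −= (-5/9)R3 → (1, 0, 0, 0, -19/158)
  clear (1,3): R1 −= (5/6)R3 → (0, 1, 0, 0, 215/316)
  clear (2,3): R2 −= (-3)R3 → (0, 0, 1, 0, 87/158)

M[3][4] = 29/158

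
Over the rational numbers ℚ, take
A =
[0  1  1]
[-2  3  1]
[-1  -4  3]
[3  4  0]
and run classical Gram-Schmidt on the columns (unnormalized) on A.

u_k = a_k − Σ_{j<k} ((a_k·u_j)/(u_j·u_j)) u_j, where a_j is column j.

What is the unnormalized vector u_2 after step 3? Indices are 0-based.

Step 1: u_0 = a_0 = (0, -2, -1, 3).
Step 2: u_1 = a_1 − (5/7)·u_0 = (1, 31/7, -23/7, 13/7).
Step 3: u_2 = a_2 − (-5/14)·u_0 − (-31/244)·u_1 = (275/244, 207/244, 543/244, 319/244).

u_2 = (275/244, 207/244, 543/244, 319/244)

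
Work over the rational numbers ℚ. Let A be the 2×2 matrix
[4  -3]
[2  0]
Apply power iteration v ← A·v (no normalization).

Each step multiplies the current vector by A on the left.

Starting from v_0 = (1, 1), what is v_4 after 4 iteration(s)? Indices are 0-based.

v_4 = (-44, -28)

v_0 = (1, 1).
v_1 = A·v_0 = (1, 2).
v_2 = A·v_1 = (-2, 2).
v_3 = A·v_2 = (-14, -4).
v_4 = A·v_3 = (-44, -28).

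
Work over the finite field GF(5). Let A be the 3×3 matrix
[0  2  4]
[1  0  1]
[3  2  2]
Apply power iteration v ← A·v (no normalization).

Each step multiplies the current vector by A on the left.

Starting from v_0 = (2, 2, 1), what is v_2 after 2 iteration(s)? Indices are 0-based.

v_2 = (4, 0, 4)

v_0 = (2, 2, 1).
v_1 = A·v_0 = (3, 3, 2).
v_2 = A·v_1 = (4, 0, 4).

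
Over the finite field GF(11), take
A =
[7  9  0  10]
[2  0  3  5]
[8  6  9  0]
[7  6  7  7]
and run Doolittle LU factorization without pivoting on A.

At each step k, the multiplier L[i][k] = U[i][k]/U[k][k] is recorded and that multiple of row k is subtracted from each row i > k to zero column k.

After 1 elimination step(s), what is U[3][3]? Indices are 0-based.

U[3][3] = 8

k=0: U[0][0]=7
  eliminate (1,0): mult=5, new row 1: (0, 10, 3, 10); set L[1][0]=5
  eliminate (2,0): mult=9, new row 2: (0, 2, 9, 9); set L[2][0]=9
  eliminate (3,0): mult=1, new row 3: (0, 8, 7, 8); set L[3][0]=1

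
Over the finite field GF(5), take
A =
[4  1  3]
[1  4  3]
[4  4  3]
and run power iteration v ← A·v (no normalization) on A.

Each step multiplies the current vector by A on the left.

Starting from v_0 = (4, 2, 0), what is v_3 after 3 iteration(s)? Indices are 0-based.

v_3 = (3, 4, 2)

v_0 = (4, 2, 0).
v_1 = A·v_0 = (3, 2, 4).
v_2 = A·v_1 = (1, 3, 2).
v_3 = A·v_2 = (3, 4, 2).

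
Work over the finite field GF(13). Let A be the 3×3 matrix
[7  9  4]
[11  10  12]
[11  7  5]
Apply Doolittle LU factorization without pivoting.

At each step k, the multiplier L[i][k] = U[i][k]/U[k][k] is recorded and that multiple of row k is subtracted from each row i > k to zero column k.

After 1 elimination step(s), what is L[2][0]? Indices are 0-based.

k=0: U[0][0]=7
  eliminate (1,0): mult=9, new row 1: (0, 7, 2); set L[1][0]=9
  eliminate (2,0): mult=9, new row 2: (0, 4, 8); set L[2][0]=9

L[2][0] = 9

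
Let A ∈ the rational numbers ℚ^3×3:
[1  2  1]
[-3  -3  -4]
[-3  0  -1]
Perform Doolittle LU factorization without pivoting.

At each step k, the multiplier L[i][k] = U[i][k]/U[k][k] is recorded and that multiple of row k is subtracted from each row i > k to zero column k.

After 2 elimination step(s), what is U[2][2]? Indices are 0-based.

k=0: U[0][0]=1
  eliminate (1,0): mult=-3, new row 1: (0, 3, -1); set L[1][0]=-3
  eliminate (2,0): mult=-3, new row 2: (0, 6, 2); set L[2][0]=-3
k=1: U[1][1]=3
  eliminate (2,1): mult=2, new row 2: (0, 0, 4); set L[2][1]=2

U[2][2] = 4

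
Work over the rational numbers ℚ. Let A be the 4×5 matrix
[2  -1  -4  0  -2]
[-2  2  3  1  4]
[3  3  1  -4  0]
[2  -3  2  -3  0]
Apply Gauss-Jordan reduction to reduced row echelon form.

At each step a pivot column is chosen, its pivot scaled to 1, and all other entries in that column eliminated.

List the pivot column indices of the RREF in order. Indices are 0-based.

[1] R0 /= 2  ⇒  (1, -1/2, -2, 0, -1)
     R1 -= -2·R0  ⇒  (0, 1, -1, 1, 2)
     R2 -= 3·R0  ⇒  (0, 9/2, 7, -4, 3)
     R3 -= 2·R0  ⇒  (0, -2, 6, -3, 2)
[2] R1 /= 1  ⇒  (0, 1, -1, 1, 2)
     R0 -= -1/2·R1  ⇒  (1, 0, -5/2, 1/2, 0)
     R2 -= 9/2·R1  ⇒  (0, 0, 23/2, -17/2, -6)
     R3 -= -2·R1  ⇒  (0, 0, 4, -1, 6)
[3] R2 /= 23/2  ⇒  (0, 0, 1, -17/23, -12/23)
     R0 -= -5/2·R2  ⇒  (1, 0, 0, -31/23, -30/23)
     R1 -= -1·R2  ⇒  (0, 1, 0, 6/23, 34/23)
     R3 -= 4·R2  ⇒  (0, 0, 0, 45/23, 186/23)
[4] R3 /= 45/23  ⇒  (0, 0, 0, 1, 62/15)
     R0 -= -31/23·R3  ⇒  (1, 0, 0, 0, 64/15)
     R1 -= 6/23·R3  ⇒  (0, 1, 0, 0, 2/5)
     R2 -= -17/23·R3  ⇒  (0, 0, 1, 0, 38/15)

pivot columns: 0, 1, 2, 3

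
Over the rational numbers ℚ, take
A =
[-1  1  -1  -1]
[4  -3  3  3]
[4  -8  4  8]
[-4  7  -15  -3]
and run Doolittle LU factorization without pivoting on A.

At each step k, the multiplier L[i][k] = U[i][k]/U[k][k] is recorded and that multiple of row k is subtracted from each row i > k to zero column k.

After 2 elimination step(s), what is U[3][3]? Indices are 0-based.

[col 0] pivot -1
  R1 -= -4*R0 → (0, 1, -1, -1)  (L[1][0] := -4)
  R2 -= -4*R0 → (0, -4, 0, 4)  (L[2][0] := -4)
  R3 -= 4*R0 → (0, 3, -11, 1)  (L[3][0] := 4)
[col 1] pivot 1
  R2 -= -4*R1 → (0, 0, -4, 0)  (L[2][1] := -4)
  R3 -= 3*R1 → (0, 0, -8, 4)  (L[3][1] := 3)

U[3][3] = 4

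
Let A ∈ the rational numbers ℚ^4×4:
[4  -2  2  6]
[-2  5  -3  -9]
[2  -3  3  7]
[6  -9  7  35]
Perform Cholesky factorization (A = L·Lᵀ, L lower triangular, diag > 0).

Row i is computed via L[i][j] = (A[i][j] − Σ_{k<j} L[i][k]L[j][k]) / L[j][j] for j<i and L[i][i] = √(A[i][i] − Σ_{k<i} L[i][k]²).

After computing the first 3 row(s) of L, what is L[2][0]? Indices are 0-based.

L[2][0] = 1

Step 1: L[0][0] = √(4) = 2.
  L[1][0] = (-2) / L[0][0] = -1.
Step 2: L[1][1] = √(4) = 2.
  L[2][0] = (2) / L[0][0] = 1.
  L[2][1] = (-2) / L[1][1] = -1.
Step 3: L[2][2] = √(1) = 1.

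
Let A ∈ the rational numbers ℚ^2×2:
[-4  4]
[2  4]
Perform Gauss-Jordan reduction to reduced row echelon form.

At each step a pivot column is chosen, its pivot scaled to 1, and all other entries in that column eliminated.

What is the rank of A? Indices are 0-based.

rank = 2

pivot(0,0)=-4: scale R0 → (1, -1)
  clear (1,0): R1 −= (2)R0 → (0, 6)
pivot(1,1)=6: scale R1 → (0, 1)
  clear (0,1): R0 −= (-1)R1 → (1, 0)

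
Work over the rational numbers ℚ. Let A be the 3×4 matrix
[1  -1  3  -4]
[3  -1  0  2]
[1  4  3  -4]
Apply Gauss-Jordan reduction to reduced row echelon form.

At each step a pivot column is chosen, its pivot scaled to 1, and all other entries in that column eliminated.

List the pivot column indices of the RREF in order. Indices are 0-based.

[1] R0 /= 1  ⇒  (1, -1, 3, -4)
     R1 -= 3·R0  ⇒  (0, 2, -9, 14)
     R2 -= 1·R0  ⇒  (0, 5, 0, 0)
[2] R1 /= 2  ⇒  (0, 1, -9/2, 7)
     R0 -= -1·R1  ⇒  (1, 0, -3/2, 3)
     R2 -= 5·R1  ⇒  (0, 0, 45/2, -35)
[3] R2 /= 45/2  ⇒  (0, 0, 1, -14/9)
     R0 -= -3/2·R2  ⇒  (1, 0, 0, 2/3)
     R1 -= -9/2·R2  ⇒  (0, 1, 0, 0)

pivot columns: 0, 1, 2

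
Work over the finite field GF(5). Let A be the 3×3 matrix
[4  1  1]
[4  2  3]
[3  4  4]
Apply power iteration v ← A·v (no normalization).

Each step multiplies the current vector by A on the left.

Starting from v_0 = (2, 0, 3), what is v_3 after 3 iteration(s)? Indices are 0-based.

v_0 = (2, 0, 3).
v_1 = A·v_0 = (1, 2, 3).
v_2 = A·v_1 = (4, 2, 3).
v_3 = A·v_2 = (1, 4, 2).

v_3 = (1, 4, 2)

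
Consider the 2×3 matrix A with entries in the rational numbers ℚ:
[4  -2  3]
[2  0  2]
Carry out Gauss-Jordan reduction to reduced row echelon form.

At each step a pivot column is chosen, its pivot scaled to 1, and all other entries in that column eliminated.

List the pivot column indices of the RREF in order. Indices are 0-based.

pivot columns: 0, 1

pivot(0,0)=4: scale R0 → (1, -1/2, 3/4)
  clear (1,0): R1 −= (2)R0 → (0, 1, 1/2)
pivot(1,1)=1: scale R1 → (0, 1, 1/2)
  clear (0,1): R0 −= (-1/2)R1 → (1, 0, 1)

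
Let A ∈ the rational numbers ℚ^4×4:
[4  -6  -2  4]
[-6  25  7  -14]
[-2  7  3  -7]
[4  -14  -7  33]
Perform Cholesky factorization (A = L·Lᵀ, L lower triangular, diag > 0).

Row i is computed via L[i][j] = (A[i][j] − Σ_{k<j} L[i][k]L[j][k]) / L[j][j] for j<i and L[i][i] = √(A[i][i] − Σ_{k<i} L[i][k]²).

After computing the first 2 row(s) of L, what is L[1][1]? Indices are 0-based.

Step 1: L[0][0] = √(4) = 2.
  L[1][0] = (-6) / L[0][0] = -3.
Step 2: L[1][1] = √(16) = 4.

L[1][1] = 4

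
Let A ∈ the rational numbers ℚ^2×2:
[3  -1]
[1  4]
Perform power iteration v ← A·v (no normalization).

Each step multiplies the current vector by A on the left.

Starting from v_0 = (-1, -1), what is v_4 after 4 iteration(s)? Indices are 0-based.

v_4 = (146, -337)

v_0 = (-1, -1).
v_1 = A·v_0 = (-2, -5).
v_2 = A·v_1 = (-1, -22).
v_3 = A·v_2 = (19, -89).
v_4 = A·v_3 = (146, -337).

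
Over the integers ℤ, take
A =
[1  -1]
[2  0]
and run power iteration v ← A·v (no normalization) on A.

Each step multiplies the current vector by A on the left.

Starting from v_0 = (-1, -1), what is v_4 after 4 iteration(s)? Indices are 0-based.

v_4 = (-2, 4)

v_0 = (-1, -1).
v_1 = A·v_0 = (0, -2).
v_2 = A·v_1 = (2, 0).
v_3 = A·v_2 = (2, 4).
v_4 = A·v_3 = (-2, 4).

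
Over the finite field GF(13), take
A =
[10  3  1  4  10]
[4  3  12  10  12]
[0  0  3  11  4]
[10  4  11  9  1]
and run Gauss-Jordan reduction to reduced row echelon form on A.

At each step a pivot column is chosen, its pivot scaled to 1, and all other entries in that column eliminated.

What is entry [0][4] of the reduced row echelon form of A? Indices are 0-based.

M[0][4] = 8

step 1: normalize row 0 (÷10) = (1, 12, 4, 3, 1)
  row 1: subtract 4×row0 = (0, 7, 9, 11, 8)
  row 3: subtract 10×row0 = (0, 1, 10, 5, 4)
step 2: normalize row 1 (÷7) = (0, 1, 5, 9, 3)
  row 0: subtract 12×row1 = (1, 0, 9, 12, 4)
  row 3: subtract 1×row1 = (0, 0, 5, 9, 1)
step 3: normalize row 2 (÷3) = (0, 0, 1, 8, 10)
  row 0: subtract 9×row2 = (1, 0, 0, 5, 5)
  row 1: subtract 5×row2 = (0, 1, 0, 8, 5)
  row 3: subtract 5×row2 = (0, 0, 0, 8, 3)
step 4: normalize row 3 (÷8) = (0, 0, 0, 1, 2)
  row 0: subtract 5×row3 = (1, 0, 0, 0, 8)
  row 1: subtract 8×row3 = (0, 1, 0, 0, 2)
  row 2: subtract 8×row3 = (0, 0, 1, 0, 7)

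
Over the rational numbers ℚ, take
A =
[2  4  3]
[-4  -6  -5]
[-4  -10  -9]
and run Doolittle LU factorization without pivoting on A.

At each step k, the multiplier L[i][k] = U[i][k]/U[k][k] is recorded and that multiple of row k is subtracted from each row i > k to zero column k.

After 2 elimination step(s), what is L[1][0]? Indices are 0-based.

[col 0] pivot 2
  R1 -= -2*R0 → (0, 2, 1)  (L[1][0] := -2)
  R2 -= -2*R0 → (0, -2, -3)  (L[2][0] := -2)
[col 1] pivot 2
  R2 -= -1*R1 → (0, 0, -2)  (L[2][1] := -1)

L[1][0] = -2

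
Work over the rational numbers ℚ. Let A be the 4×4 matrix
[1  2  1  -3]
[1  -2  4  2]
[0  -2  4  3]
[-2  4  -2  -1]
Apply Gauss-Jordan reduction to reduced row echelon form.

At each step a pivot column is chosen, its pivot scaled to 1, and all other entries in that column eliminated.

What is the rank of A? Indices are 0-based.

pivot(0,0)=1: scale R0 → (1, 2, 1, -3)
  clear (1,0): R1 −= (1)R0 → (0, -4, 3, 5)
  clear (3,0): R3 −= (-2)R0 → (0, 8, 0, -7)
pivot(1,1)=-4: scale R1 → (0, 1, -3/4, -5/4)
  clear (0,1): R0 −= (2)R1 → (1, 0, 5/2, -1/2)
  clear (2,1): R2 −= (-2)R1 → (0, 0, 5/2, 1/2)
  clear (3,1): R3 −= (8)R1 → (0, 0, 6, 3)
pivot(2,2)=5/2: scale R2 → (0, 0, 1, 1/5)
  clear (0,2): R0 −= (5/2)R2 → (1, 0, 0, -1)
  clear (1,2): R1 −= (-3/4)R2 → (0, 1, 0, -11/10)
  clear (3,2): R3 −= (6)R2 → (0, 0, 0, 9/5)
pivot(3,3)=9/5: scale R3 → (0, 0, 0, 1)
  clear (0,3): R0 −= (-1)R3 → (1, 0, 0, 0)
  clear (1,3): R1 −= (-11/10)R3 → (0, 1, 0, 0)
  clear (2,3): R2 −= (1/5)R3 → (0, 0, 1, 0)

rank = 4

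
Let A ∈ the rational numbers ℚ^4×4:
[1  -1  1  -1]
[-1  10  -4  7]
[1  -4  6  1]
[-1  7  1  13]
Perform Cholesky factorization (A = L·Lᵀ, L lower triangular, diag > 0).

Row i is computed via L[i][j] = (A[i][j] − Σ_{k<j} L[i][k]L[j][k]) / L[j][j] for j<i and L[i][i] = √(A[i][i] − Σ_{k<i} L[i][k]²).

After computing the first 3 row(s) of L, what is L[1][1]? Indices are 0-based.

L[1][1] = 3

Step 1: L[0][0] = √(1) = 1.
  L[1][0] = (-1) / L[0][0] = -1.
Step 2: L[1][1] = √(9) = 3.
  L[2][0] = (1) / L[0][0] = 1.
  L[2][1] = (-3) / L[1][1] = -1.
Step 3: L[2][2] = √(4) = 2.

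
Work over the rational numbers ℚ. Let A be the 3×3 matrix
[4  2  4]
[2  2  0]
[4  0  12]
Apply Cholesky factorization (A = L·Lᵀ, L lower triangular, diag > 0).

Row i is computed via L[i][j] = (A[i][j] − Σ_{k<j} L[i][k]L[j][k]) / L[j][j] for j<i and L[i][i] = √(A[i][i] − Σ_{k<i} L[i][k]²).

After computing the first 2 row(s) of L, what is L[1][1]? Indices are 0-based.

Step 1: L[0][0] = √(4) = 2.
  L[1][0] = (2) / L[0][0] = 1.
Step 2: L[1][1] = √(1) = 1.

L[1][1] = 1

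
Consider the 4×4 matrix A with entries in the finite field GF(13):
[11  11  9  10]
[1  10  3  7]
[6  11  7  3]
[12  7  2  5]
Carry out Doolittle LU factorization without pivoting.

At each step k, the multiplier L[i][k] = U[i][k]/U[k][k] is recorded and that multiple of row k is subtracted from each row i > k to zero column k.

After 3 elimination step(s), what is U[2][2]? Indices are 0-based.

U[2][2] = 6

[col 0] pivot 11
  R1 -= 6*R0 → (0, 9, 1, 12)  (L[1][0] := 6)
  R2 -= 10*R0 → (0, 5, 8, 7)  (L[2][0] := 10)
  R3 -= 7*R0 → (0, 8, 4, 0)  (L[3][0] := 7)
[col 1] pivot 9
  R2 -= 2*R1 → (0, 0, 6, 9)  (L[2][1] := 2)
  R3 -= 11*R1 → (0, 0, 6, 11)  (L[3][1] := 11)
[col 2] pivot 6
  R3 -= 1*R2 → (0, 0, 0, 2)  (L[3][2] := 1)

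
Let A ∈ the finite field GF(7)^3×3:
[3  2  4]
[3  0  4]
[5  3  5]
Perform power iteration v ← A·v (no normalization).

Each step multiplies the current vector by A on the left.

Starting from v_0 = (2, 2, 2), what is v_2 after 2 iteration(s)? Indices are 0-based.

v_0 = (2, 2, 2).
v_1 = A·v_0 = (4, 0, 5).
v_2 = A·v_1 = (4, 4, 3).

v_2 = (4, 4, 3)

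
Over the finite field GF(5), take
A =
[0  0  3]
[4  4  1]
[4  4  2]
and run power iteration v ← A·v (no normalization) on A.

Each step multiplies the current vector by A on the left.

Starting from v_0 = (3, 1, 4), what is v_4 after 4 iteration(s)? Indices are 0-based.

v_4 = (4, 3, 1)

v_0 = (3, 1, 4).
v_1 = A·v_0 = (2, 0, 4).
v_2 = A·v_1 = (2, 2, 1).
v_3 = A·v_2 = (3, 2, 3).
v_4 = A·v_3 = (4, 3, 1).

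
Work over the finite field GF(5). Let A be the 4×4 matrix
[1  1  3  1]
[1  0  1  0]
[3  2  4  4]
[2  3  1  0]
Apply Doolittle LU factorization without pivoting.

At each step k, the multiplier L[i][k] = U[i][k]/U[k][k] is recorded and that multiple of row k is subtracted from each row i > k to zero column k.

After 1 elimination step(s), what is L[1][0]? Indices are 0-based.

L[1][0] = 1

[col 0] pivot 1
  R1 -= 1*R0 → (0, 4, 3, 4)  (L[1][0] := 1)
  R2 -= 3*R0 → (0, 4, 0, 1)  (L[2][0] := 3)
  R3 -= 2*R0 → (0, 1, 0, 3)  (L[3][0] := 2)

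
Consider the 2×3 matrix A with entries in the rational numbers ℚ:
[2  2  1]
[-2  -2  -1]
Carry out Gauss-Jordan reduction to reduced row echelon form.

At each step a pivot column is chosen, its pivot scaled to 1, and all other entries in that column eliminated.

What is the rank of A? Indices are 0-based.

rank = 1

pivot(0,0)=2: scale R0 → (1, 1, 1/2)
  clear (1,0): R1 −= (-2)R0 → (0, 0, 0)
col 1: no nonzero at/below row 1; advance.
col 2: no nonzero at/below row 1; advance.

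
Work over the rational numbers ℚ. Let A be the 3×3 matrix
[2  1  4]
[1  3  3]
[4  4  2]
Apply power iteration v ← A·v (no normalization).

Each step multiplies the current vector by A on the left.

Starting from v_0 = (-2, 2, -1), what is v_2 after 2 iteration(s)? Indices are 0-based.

v_0 = (-2, 2, -1).
v_1 = A·v_0 = (-6, 1, -2).
v_2 = A·v_1 = (-19, -9, -24).

v_2 = (-19, -9, -24)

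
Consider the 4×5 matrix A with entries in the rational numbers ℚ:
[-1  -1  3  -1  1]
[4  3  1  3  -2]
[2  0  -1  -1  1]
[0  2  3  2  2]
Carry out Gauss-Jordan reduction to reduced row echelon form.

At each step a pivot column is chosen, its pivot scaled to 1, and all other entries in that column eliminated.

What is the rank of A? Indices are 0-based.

rank = 4

pivot(0,0)=-1: scale R0 → (1, 1, -3, 1, -1)
  clear (1,0): R1 −= (4)R0 → (0, -1, 13, -1, 2)
  clear (2,0): R2 −= (2)R0 → (0, -2, 5, -3, 3)
pivot(1,1)=-1: scale R1 → (0, 1, -13, 1, -2)
  clear (0,1): R0 −= (1)R1 → (1, 0, 10, 0, 1)
  clear (2,1): R2 −= (-2)R1 → (0, 0, -21, -1, -1)
  clear (3,1): R3 −= (2)R1 → (0, 0, 29, 0, 6)
pivot(2,2)=-21: scale R2 → (0, 0, 1, 1/21, 1/21)
  clear (0,2): R0 −= (10)R2 → (1, 0, 0, -10/21, 11/21)
  clear (1,2): R1 −= (-13)R2 → (0, 1, 0, 34/21, -29/21)
  clear (3,2): R3 −= (29)R2 → (0, 0, 0, -29/21, 97/21)
pivot(3,3)=-29/21: scale R3 → (0, 0, 0, 1, -97/29)
  clear (0,3): R0 −= (-10/21)R3 → (1, 0, 0, 0, -31/29)
  clear (1,3): R1 −= (34/21)R3 → (0, 1, 0, 0, 117/29)
  clear (2,3): R2 −= (1/21)R3 → (0, 0, 1, 0, 6/29)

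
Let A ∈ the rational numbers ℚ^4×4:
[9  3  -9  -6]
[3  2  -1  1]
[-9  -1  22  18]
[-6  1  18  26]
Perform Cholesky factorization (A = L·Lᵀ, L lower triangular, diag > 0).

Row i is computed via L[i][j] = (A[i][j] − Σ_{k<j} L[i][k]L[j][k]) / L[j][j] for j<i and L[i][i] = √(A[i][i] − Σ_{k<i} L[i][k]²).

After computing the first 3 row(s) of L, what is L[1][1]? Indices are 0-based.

Step 1: L[0][0] = √(9) = 3.
  L[1][0] = (3) / L[0][0] = 1.
Step 2: L[1][1] = √(1) = 1.
  L[2][0] = (-9) / L[0][0] = -3.
  L[2][1] = (2) / L[1][1] = 2.
Step 3: L[2][2] = √(9) = 3.

L[1][1] = 1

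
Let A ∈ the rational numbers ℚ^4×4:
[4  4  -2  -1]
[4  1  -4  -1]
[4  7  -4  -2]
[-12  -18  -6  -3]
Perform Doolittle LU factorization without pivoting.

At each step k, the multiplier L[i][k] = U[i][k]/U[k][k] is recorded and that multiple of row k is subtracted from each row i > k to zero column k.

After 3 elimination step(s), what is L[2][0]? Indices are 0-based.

[col 0] pivot 4
  R1 -= 1*R0 → (0, -3, -2, 0)  (L[1][0] := 1)
  R2 -= 1*R0 → (0, 3, -2, -1)  (L[2][0] := 1)
  R3 -= -3*R0 → (0, -6, -12, -6)  (L[3][0] := -3)
[col 1] pivot -3
  R2 -= -1*R1 → (0, 0, -4, -1)  (L[2][1] := -1)
  R3 -= 2*R1 → (0, 0, -8, -6)  (L[3][1] := 2)
[col 2] pivot -4
  R3 -= 2*R2 → (0, 0, 0, -4)  (L[3][2] := 2)

L[2][0] = 1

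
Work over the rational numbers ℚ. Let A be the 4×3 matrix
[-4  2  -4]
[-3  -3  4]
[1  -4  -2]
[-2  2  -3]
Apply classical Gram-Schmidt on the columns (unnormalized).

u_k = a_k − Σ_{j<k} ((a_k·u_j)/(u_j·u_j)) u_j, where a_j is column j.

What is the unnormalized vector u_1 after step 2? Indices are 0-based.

Step 1: u_0 = a_0 = (-4, -3, 1, -2).
Step 2: u_1 = a_1 − (-7/30)·u_0 = (16/15, -37/10, -113/30, 23/15).

u_1 = (16/15, -37/10, -113/30, 23/15)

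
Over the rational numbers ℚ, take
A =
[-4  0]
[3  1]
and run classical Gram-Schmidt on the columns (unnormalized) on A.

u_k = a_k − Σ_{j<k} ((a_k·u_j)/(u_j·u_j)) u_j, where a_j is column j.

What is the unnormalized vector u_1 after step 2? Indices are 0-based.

Step 1: u_0 = a_0 = (-4, 3).
Step 2: u_1 = a_1 − (3/25)·u_0 = (12/25, 16/25).

u_1 = (12/25, 16/25)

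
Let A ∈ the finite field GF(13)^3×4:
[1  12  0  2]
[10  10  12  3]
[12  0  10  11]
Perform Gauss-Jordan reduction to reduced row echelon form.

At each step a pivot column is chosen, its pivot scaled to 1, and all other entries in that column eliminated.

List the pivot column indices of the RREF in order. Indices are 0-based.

pivot(0,0)=1: scale R0 → (1, 12, 0, 2)
  clear (1,0): R1 −= (10)R0 → (0, 7, 12, 9)
  clear (2,0): R2 −= (12)R0 → (0, 12, 10, 0)
pivot(1,1)=7: scale R1 → (0, 1, 11, 5)
  clear (0,1): R0 −= (12)R1 → (1, 0, 11, 7)
  clear (2,1): R2 −= (12)R1 → (0, 0, 8, 5)
pivot(2,2)=8: scale R2 → (0, 0, 1, 12)
  clear (0,2): R0 −= (11)R2 → (1, 0, 0, 5)
  clear (1,2): R1 −= (11)R2 → (0, 1, 0, 3)

pivot columns: 0, 1, 2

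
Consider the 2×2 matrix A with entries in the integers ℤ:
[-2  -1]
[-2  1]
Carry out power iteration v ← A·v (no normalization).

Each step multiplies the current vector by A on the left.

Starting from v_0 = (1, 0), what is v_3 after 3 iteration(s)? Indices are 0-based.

v_0 = (1, 0).
v_1 = A·v_0 = (-2, -2).
v_2 = A·v_1 = (6, 2).
v_3 = A·v_2 = (-14, -10).

v_3 = (-14, -10)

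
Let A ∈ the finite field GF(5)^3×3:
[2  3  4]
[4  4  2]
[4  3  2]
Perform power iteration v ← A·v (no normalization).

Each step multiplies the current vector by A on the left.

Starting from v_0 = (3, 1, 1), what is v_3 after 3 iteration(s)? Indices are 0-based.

v_3 = (0, 4, 1)

v_0 = (3, 1, 1).
v_1 = A·v_0 = (3, 3, 2).
v_2 = A·v_1 = (3, 3, 0).
v_3 = A·v_2 = (0, 4, 1).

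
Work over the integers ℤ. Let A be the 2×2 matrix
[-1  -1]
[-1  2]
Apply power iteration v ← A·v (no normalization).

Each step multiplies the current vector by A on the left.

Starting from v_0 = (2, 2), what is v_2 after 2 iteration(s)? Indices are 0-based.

v_2 = (2, 8)

v_0 = (2, 2).
v_1 = A·v_0 = (-4, 2).
v_2 = A·v_1 = (2, 8).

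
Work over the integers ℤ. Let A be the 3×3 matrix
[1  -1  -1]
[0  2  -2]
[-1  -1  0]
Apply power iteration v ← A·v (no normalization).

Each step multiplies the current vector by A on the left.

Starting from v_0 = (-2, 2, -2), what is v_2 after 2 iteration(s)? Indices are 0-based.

v_0 = (-2, 2, -2).
v_1 = A·v_0 = (-2, 8, 0).
v_2 = A·v_1 = (-10, 16, -6).

v_2 = (-10, 16, -6)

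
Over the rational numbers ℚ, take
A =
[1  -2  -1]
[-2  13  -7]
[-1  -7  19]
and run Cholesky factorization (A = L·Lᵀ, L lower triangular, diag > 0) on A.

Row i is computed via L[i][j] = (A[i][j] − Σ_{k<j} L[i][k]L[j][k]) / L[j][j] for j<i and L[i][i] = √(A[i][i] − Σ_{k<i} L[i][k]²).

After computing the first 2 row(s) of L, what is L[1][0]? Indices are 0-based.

Step 1: L[0][0] = √(1) = 1.
  L[1][0] = (-2) / L[0][0] = -2.
Step 2: L[1][1] = √(9) = 3.

L[1][0] = -2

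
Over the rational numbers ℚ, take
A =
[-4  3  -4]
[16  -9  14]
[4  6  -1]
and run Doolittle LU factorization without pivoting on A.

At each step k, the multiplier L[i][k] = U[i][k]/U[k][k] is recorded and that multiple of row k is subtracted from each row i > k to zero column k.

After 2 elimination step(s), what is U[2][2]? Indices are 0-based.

[col 0] pivot -4
  R1 -= -4*R0 → (0, 3, -2)  (L[1][0] := -4)
  R2 -= -1*R0 → (0, 9, -5)  (L[2][0] := -1)
[col 1] pivot 3
  R2 -= 3*R1 → (0, 0, 1)  (L[2][1] := 3)

U[2][2] = 1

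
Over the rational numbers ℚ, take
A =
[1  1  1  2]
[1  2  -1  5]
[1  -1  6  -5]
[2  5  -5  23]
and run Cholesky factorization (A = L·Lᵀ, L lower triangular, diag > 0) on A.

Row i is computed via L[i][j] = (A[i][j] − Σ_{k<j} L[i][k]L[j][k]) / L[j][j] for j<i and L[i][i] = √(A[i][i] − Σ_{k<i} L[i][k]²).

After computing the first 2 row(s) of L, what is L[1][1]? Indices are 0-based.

Step 1: L[0][0] = √(1) = 1.
  L[1][0] = (1) / L[0][0] = 1.
Step 2: L[1][1] = √(1) = 1.

L[1][1] = 1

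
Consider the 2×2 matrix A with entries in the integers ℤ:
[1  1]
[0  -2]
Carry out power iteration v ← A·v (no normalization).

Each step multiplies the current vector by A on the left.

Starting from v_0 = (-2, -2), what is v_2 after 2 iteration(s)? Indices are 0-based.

v_2 = (0, -8)

v_0 = (-2, -2).
v_1 = A·v_0 = (-4, 4).
v_2 = A·v_1 = (0, -8).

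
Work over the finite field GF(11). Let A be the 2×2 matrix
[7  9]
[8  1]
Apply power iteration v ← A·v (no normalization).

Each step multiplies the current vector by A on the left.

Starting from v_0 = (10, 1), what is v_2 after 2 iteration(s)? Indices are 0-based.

v_0 = (10, 1).
v_1 = A·v_0 = (2, 4).
v_2 = A·v_1 = (6, 9).

v_2 = (6, 9)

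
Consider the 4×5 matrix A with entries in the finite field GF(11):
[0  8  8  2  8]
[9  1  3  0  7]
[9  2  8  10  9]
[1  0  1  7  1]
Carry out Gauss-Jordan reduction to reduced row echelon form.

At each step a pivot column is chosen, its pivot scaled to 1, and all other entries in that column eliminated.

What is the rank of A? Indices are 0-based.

rank = 4

step 1: exchange rows 0,1
step 1: normalize row 0 (÷9) = (1, 5, 4, 0, 2)
  row 2: subtract 9×row0 = (0, 1, 5, 10, 2)
  row 3: subtract 1×row0 = (0, 6, 8, 7, 10)
step 2: normalize row 1 (÷8) = (0, 1, 1, 3, 1)
  row 0: subtract 5×row1 = (1, 0, 10, 7, 8)
  row 2: subtract 1×row1 = (0, 0, 4, 7, 1)
  row 3: subtract 6×row1 = (0, 0, 2, 0, 4)
step 3: normalize row 2 (÷4) = (0, 0, 1, 10, 3)
  row 0: subtract 10×row2 = (1, 0, 0, 6, 0)
  row 1: subtract 1×row2 = (0, 1, 0, 4, 9)
  row 3: subtract 2×row2 = (0, 0, 0, 2, 9)
step 4: normalize row 3 (÷2) = (0, 0, 0, 1, 10)
  row 0: subtract 6×row3 = (1, 0, 0, 0, 6)
  row 1: subtract 4×row3 = (0, 1, 0, 0, 2)
  row 2: subtract 10×row3 = (0, 0, 1, 0, 2)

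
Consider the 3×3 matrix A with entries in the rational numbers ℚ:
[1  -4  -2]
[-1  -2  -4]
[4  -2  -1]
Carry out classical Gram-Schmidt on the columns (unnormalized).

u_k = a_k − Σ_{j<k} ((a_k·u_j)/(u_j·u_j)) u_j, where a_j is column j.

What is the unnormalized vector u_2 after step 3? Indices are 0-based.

u_2 = (105/83, -147/83, -63/83)

Step 1: u_0 = a_0 = (1, -1, 4).
Step 2: u_1 = a_1 − (-5/9)·u_0 = (-31/9, -23/9, 2/9).
Step 3: u_2 = a_2 − (-1/9)·u_0 − (76/83)·u_1 = (105/83, -147/83, -63/83).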